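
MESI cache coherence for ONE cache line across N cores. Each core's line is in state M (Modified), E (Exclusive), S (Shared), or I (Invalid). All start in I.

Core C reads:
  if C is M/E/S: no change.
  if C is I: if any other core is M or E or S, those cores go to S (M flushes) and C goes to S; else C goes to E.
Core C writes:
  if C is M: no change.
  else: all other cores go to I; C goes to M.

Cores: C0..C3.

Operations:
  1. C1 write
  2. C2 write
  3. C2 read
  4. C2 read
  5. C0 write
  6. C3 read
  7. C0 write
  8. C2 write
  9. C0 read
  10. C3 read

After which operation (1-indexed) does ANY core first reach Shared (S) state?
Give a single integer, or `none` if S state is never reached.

Answer: 6

Derivation:
Op 1: C1 write [C1 write: invalidate none -> C1=M] -> [I,M,I,I]
Op 2: C2 write [C2 write: invalidate ['C1=M'] -> C2=M] -> [I,I,M,I]
Op 3: C2 read [C2 read: already in M, no change] -> [I,I,M,I]
Op 4: C2 read [C2 read: already in M, no change] -> [I,I,M,I]
Op 5: C0 write [C0 write: invalidate ['C2=M'] -> C0=M] -> [M,I,I,I]
Op 6: C3 read [C3 read from I: others=['C0=M'] -> C3=S, others downsized to S] -> [S,I,I,S]
  -> First S state at op 6; remaining ops need not be traced.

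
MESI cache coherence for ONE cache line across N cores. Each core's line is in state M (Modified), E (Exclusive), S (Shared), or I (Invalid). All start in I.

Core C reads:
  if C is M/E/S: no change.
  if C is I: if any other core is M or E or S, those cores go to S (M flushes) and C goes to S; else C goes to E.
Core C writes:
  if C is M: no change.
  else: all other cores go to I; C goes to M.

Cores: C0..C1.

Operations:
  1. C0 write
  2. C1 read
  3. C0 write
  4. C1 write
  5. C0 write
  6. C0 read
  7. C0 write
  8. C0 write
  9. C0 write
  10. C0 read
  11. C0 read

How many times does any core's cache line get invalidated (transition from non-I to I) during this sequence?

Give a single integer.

Answer: 3

Derivation:
Op 1: C0 write [C0 write: invalidate none -> C0=M] -> [M,I] (invalidations this op: 0; running total: 0)
Op 2: C1 read [C1 read from I: others=['C0=M'] -> C1=S, others downsized to S] -> [S,S] (invalidations this op: 0; running total: 0)
Op 3: C0 write [C0 write: invalidate ['C1=S'] -> C0=M] -> [M,I] (invalidations this op: 1; running total: 1)
Op 4: C1 write [C1 write: invalidate ['C0=M'] -> C1=M] -> [I,M] (invalidations this op: 1; running total: 2)
Op 5: C0 write [C0 write: invalidate ['C1=M'] -> C0=M] -> [M,I] (invalidations this op: 1; running total: 3)
Op 6: C0 read [C0 read: already in M, no change] -> [M,I] (invalidations this op: 0; running total: 3)
Op 7: C0 write [C0 write: already M (modified), no change] -> [M,I] (invalidations this op: 0; running total: 3)
Op 8: C0 write [C0 write: already M (modified), no change] -> [M,I] (invalidations this op: 0; running total: 3)
Op 9: C0 write [C0 write: already M (modified), no change] -> [M,I] (invalidations this op: 0; running total: 3)
Op 10: C0 read [C0 read: already in M, no change] -> [M,I] (invalidations this op: 0; running total: 3)
Op 11: C0 read [C0 read: already in M, no change] -> [M,I] (invalidations this op: 0; running total: 3)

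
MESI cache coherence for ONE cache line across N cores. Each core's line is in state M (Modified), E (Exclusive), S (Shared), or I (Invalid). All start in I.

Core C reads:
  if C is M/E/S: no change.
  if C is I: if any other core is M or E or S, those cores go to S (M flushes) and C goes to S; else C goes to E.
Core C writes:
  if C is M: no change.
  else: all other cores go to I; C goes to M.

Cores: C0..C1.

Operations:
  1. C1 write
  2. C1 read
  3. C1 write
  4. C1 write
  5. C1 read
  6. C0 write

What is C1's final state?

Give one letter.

Answer: I

Derivation:
Op 1: C1 write [C1 write: invalidate none -> C1=M] -> [I,M]
Op 2: C1 read [C1 read: already in M, no change] -> [I,M]
Op 3: C1 write [C1 write: already M (modified), no change] -> [I,M]
Op 4: C1 write [C1 write: already M (modified), no change] -> [I,M]
Op 5: C1 read [C1 read: already in M, no change] -> [I,M]
Op 6: C0 write [C0 write: invalidate ['C1=M'] -> C0=M] -> [M,I]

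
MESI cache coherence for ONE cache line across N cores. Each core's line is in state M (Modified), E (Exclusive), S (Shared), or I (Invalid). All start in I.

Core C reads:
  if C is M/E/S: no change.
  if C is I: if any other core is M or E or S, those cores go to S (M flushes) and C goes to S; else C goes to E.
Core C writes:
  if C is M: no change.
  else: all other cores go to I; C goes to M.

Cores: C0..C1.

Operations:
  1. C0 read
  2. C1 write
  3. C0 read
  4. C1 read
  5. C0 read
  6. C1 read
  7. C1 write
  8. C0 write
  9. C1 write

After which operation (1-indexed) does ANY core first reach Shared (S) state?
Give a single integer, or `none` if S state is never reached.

Answer: 3

Derivation:
Op 1: C0 read [C0 read from I: no other sharers -> C0=E (exclusive)] -> [E,I]
Op 2: C1 write [C1 write: invalidate ['C0=E'] -> C1=M] -> [I,M]
Op 3: C0 read [C0 read from I: others=['C1=M'] -> C0=S, others downsized to S] -> [S,S]
  -> First S state at op 3; remaining ops need not be traced.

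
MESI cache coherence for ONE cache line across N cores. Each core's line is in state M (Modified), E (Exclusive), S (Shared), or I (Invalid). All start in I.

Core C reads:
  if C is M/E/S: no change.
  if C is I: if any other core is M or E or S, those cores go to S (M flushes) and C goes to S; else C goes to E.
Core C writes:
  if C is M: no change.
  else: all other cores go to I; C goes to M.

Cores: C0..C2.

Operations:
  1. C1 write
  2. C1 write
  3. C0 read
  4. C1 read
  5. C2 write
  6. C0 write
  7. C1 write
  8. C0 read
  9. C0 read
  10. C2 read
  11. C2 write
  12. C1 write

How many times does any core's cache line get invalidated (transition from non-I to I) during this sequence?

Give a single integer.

Op 1: C1 write [C1 write: invalidate none -> C1=M] -> [I,M,I] (invalidations this op: 0; running total: 0)
Op 2: C1 write [C1 write: already M (modified), no change] -> [I,M,I] (invalidations this op: 0; running total: 0)
Op 3: C0 read [C0 read from I: others=['C1=M'] -> C0=S, others downsized to S] -> [S,S,I] (invalidations this op: 0; running total: 0)
Op 4: C1 read [C1 read: already in S, no change] -> [S,S,I] (invalidations this op: 0; running total: 0)
Op 5: C2 write [C2 write: invalidate ['C0=S', 'C1=S'] -> C2=M] -> [I,I,M] (invalidations this op: 2; running total: 2)
Op 6: C0 write [C0 write: invalidate ['C2=M'] -> C0=M] -> [M,I,I] (invalidations this op: 1; running total: 3)
Op 7: C1 write [C1 write: invalidate ['C0=M'] -> C1=M] -> [I,M,I] (invalidations this op: 1; running total: 4)
Op 8: C0 read [C0 read from I: others=['C1=M'] -> C0=S, others downsized to S] -> [S,S,I] (invalidations this op: 0; running total: 4)
Op 9: C0 read [C0 read: already in S, no change] -> [S,S,I] (invalidations this op: 0; running total: 4)
Op 10: C2 read [C2 read from I: others=['C0=S', 'C1=S'] -> C2=S, others downsized to S] -> [S,S,S] (invalidations this op: 0; running total: 4)
Op 11: C2 write [C2 write: invalidate ['C0=S', 'C1=S'] -> C2=M] -> [I,I,M] (invalidations this op: 2; running total: 6)
Op 12: C1 write [C1 write: invalidate ['C2=M'] -> C1=M] -> [I,M,I] (invalidations this op: 1; running total: 7)

Answer: 7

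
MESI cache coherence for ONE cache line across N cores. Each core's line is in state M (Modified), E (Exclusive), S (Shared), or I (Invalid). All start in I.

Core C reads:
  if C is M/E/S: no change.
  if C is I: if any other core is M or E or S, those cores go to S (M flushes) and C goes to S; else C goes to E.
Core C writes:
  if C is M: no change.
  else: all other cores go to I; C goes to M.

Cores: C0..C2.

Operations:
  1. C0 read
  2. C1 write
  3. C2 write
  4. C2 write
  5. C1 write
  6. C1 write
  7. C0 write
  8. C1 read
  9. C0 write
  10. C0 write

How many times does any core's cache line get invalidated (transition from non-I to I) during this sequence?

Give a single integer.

Answer: 5

Derivation:
Op 1: C0 read [C0 read from I: no other sharers -> C0=E (exclusive)] -> [E,I,I] (invalidations this op: 0; running total: 0)
Op 2: C1 write [C1 write: invalidate ['C0=E'] -> C1=M] -> [I,M,I] (invalidations this op: 1; running total: 1)
Op 3: C2 write [C2 write: invalidate ['C1=M'] -> C2=M] -> [I,I,M] (invalidations this op: 1; running total: 2)
Op 4: C2 write [C2 write: already M (modified), no change] -> [I,I,M] (invalidations this op: 0; running total: 2)
Op 5: C1 write [C1 write: invalidate ['C2=M'] -> C1=M] -> [I,M,I] (invalidations this op: 1; running total: 3)
Op 6: C1 write [C1 write: already M (modified), no change] -> [I,M,I] (invalidations this op: 0; running total: 3)
Op 7: C0 write [C0 write: invalidate ['C1=M'] -> C0=M] -> [M,I,I] (invalidations this op: 1; running total: 4)
Op 8: C1 read [C1 read from I: others=['C0=M'] -> C1=S, others downsized to S] -> [S,S,I] (invalidations this op: 0; running total: 4)
Op 9: C0 write [C0 write: invalidate ['C1=S'] -> C0=M] -> [M,I,I] (invalidations this op: 1; running total: 5)
Op 10: C0 write [C0 write: already M (modified), no change] -> [M,I,I] (invalidations this op: 0; running total: 5)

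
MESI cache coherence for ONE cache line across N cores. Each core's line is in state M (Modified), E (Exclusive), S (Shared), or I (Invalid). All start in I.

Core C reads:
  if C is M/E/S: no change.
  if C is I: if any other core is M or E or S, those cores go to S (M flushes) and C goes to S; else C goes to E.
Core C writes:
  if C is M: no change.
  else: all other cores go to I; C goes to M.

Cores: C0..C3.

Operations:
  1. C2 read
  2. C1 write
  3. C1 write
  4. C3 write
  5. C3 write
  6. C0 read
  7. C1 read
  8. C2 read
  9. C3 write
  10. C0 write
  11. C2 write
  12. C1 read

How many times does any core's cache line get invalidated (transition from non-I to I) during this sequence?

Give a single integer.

Op 1: C2 read [C2 read from I: no other sharers -> C2=E (exclusive)] -> [I,I,E,I] (invalidations this op: 0; running total: 0)
Op 2: C1 write [C1 write: invalidate ['C2=E'] -> C1=M] -> [I,M,I,I] (invalidations this op: 1; running total: 1)
Op 3: C1 write [C1 write: already M (modified), no change] -> [I,M,I,I] (invalidations this op: 0; running total: 1)
Op 4: C3 write [C3 write: invalidate ['C1=M'] -> C3=M] -> [I,I,I,M] (invalidations this op: 1; running total: 2)
Op 5: C3 write [C3 write: already M (modified), no change] -> [I,I,I,M] (invalidations this op: 0; running total: 2)
Op 6: C0 read [C0 read from I: others=['C3=M'] -> C0=S, others downsized to S] -> [S,I,I,S] (invalidations this op: 0; running total: 2)
Op 7: C1 read [C1 read from I: others=['C0=S', 'C3=S'] -> C1=S, others downsized to S] -> [S,S,I,S] (invalidations this op: 0; running total: 2)
Op 8: C2 read [C2 read from I: others=['C0=S', 'C1=S', 'C3=S'] -> C2=S, others downsized to S] -> [S,S,S,S] (invalidations this op: 0; running total: 2)
Op 9: C3 write [C3 write: invalidate ['C0=S', 'C1=S', 'C2=S'] -> C3=M] -> [I,I,I,M] (invalidations this op: 3; running total: 5)
Op 10: C0 write [C0 write: invalidate ['C3=M'] -> C0=M] -> [M,I,I,I] (invalidations this op: 1; running total: 6)
Op 11: C2 write [C2 write: invalidate ['C0=M'] -> C2=M] -> [I,I,M,I] (invalidations this op: 1; running total: 7)
Op 12: C1 read [C1 read from I: others=['C2=M'] -> C1=S, others downsized to S] -> [I,S,S,I] (invalidations this op: 0; running total: 7)

Answer: 7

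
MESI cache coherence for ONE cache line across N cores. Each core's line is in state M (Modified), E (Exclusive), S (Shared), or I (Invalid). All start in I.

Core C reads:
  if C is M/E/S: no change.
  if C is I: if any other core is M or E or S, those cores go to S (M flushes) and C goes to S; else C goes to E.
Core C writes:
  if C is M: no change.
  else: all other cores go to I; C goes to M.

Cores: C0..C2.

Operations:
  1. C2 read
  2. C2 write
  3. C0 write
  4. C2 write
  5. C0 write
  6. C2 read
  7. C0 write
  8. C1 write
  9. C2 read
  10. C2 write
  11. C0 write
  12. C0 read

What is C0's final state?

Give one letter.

Answer: M

Derivation:
Op 1: C2 read [C2 read from I: no other sharers -> C2=E (exclusive)] -> [I,I,E]
Op 2: C2 write [C2 write: invalidate none -> C2=M] -> [I,I,M]
Op 3: C0 write [C0 write: invalidate ['C2=M'] -> C0=M] -> [M,I,I]
Op 4: C2 write [C2 write: invalidate ['C0=M'] -> C2=M] -> [I,I,M]
Op 5: C0 write [C0 write: invalidate ['C2=M'] -> C0=M] -> [M,I,I]
Op 6: C2 read [C2 read from I: others=['C0=M'] -> C2=S, others downsized to S] -> [S,I,S]
Op 7: C0 write [C0 write: invalidate ['C2=S'] -> C0=M] -> [M,I,I]
Op 8: C1 write [C1 write: invalidate ['C0=M'] -> C1=M] -> [I,M,I]
Op 9: C2 read [C2 read from I: others=['C1=M'] -> C2=S, others downsized to S] -> [I,S,S]
Op 10: C2 write [C2 write: invalidate ['C1=S'] -> C2=M] -> [I,I,M]
Op 11: C0 write [C0 write: invalidate ['C2=M'] -> C0=M] -> [M,I,I]
Op 12: C0 read [C0 read: already in M, no change] -> [M,I,I]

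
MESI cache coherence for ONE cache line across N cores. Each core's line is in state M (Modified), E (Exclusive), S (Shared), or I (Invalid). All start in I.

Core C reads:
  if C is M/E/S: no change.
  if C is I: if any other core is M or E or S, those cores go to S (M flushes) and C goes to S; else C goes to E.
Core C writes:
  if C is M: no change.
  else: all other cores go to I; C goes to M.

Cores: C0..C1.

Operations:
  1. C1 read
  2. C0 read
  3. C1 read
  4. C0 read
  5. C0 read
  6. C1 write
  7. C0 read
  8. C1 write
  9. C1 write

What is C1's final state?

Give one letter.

Op 1: C1 read [C1 read from I: no other sharers -> C1=E (exclusive)] -> [I,E]
Op 2: C0 read [C0 read from I: others=['C1=E'] -> C0=S, others downsized to S] -> [S,S]
Op 3: C1 read [C1 read: already in S, no change] -> [S,S]
Op 4: C0 read [C0 read: already in S, no change] -> [S,S]
Op 5: C0 read [C0 read: already in S, no change] -> [S,S]
Op 6: C1 write [C1 write: invalidate ['C0=S'] -> C1=M] -> [I,M]
Op 7: C0 read [C0 read from I: others=['C1=M'] -> C0=S, others downsized to S] -> [S,S]
Op 8: C1 write [C1 write: invalidate ['C0=S'] -> C1=M] -> [I,M]
Op 9: C1 write [C1 write: already M (modified), no change] -> [I,M]

Answer: M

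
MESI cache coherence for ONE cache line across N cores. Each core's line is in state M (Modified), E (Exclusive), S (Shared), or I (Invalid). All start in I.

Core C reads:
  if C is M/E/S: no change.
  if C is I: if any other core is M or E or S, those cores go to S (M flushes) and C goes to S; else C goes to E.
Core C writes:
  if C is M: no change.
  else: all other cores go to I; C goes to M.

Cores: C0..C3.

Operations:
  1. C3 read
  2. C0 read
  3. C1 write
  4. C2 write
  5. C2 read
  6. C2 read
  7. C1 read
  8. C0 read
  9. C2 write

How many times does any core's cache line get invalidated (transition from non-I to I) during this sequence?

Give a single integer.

Answer: 5

Derivation:
Op 1: C3 read [C3 read from I: no other sharers -> C3=E (exclusive)] -> [I,I,I,E] (invalidations this op: 0; running total: 0)
Op 2: C0 read [C0 read from I: others=['C3=E'] -> C0=S, others downsized to S] -> [S,I,I,S] (invalidations this op: 0; running total: 0)
Op 3: C1 write [C1 write: invalidate ['C0=S', 'C3=S'] -> C1=M] -> [I,M,I,I] (invalidations this op: 2; running total: 2)
Op 4: C2 write [C2 write: invalidate ['C1=M'] -> C2=M] -> [I,I,M,I] (invalidations this op: 1; running total: 3)
Op 5: C2 read [C2 read: already in M, no change] -> [I,I,M,I] (invalidations this op: 0; running total: 3)
Op 6: C2 read [C2 read: already in M, no change] -> [I,I,M,I] (invalidations this op: 0; running total: 3)
Op 7: C1 read [C1 read from I: others=['C2=M'] -> C1=S, others downsized to S] -> [I,S,S,I] (invalidations this op: 0; running total: 3)
Op 8: C0 read [C0 read from I: others=['C1=S', 'C2=S'] -> C0=S, others downsized to S] -> [S,S,S,I] (invalidations this op: 0; running total: 3)
Op 9: C2 write [C2 write: invalidate ['C0=S', 'C1=S'] -> C2=M] -> [I,I,M,I] (invalidations this op: 2; running total: 5)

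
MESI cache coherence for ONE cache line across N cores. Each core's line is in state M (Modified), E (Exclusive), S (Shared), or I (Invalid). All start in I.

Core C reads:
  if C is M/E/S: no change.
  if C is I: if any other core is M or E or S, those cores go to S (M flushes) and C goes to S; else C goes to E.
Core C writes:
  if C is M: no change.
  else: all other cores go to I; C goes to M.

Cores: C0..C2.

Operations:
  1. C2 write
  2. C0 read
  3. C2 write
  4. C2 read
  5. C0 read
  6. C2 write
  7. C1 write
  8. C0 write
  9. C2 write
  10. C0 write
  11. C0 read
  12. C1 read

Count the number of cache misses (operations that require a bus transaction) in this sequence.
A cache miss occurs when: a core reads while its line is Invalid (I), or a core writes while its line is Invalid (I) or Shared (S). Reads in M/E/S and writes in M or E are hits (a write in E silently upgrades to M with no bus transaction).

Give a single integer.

Op 1: C2 write [C2 write: invalidate none -> C2=M] -> [I,I,M] [MISS #1: write from I]
Op 2: C0 read [C0 read from I: others=['C2=M'] -> C0=S, others downsized to S] -> [S,I,S] [MISS #2: read from I]
Op 3: C2 write [C2 write: invalidate ['C0=S'] -> C2=M] -> [I,I,M] [MISS #3: write from S]
Op 4: C2 read [C2 read: already in M, no change] -> [I,I,M] [hit: read from M]
Op 5: C0 read [C0 read from I: others=['C2=M'] -> C0=S, others downsized to S] -> [S,I,S] [MISS #4: read from I]
Op 6: C2 write [C2 write: invalidate ['C0=S'] -> C2=M] -> [I,I,M] [MISS #5: write from S]
Op 7: C1 write [C1 write: invalidate ['C2=M'] -> C1=M] -> [I,M,I] [MISS #6: write from I]
Op 8: C0 write [C0 write: invalidate ['C1=M'] -> C0=M] -> [M,I,I] [MISS #7: write from I]
Op 9: C2 write [C2 write: invalidate ['C0=M'] -> C2=M] -> [I,I,M] [MISS #8: write from I]
Op 10: C0 write [C0 write: invalidate ['C2=M'] -> C0=M] -> [M,I,I] [MISS #9: write from I]
Op 11: C0 read [C0 read: already in M, no change] -> [M,I,I] [hit: read from M]
Op 12: C1 read [C1 read from I: others=['C0=M'] -> C1=S, others downsized to S] -> [S,S,I] [MISS #10: read from I]

Answer: 10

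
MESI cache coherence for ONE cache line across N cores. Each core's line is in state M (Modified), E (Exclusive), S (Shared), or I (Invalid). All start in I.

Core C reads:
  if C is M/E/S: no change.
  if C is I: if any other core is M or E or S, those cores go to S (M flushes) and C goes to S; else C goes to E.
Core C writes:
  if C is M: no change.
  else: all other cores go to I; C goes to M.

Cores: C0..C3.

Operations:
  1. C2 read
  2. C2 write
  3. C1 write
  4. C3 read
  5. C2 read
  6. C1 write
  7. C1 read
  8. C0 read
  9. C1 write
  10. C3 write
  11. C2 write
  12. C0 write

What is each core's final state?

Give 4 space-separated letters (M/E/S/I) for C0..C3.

Op 1: C2 read [C2 read from I: no other sharers -> C2=E (exclusive)] -> [I,I,E,I]
Op 2: C2 write [C2 write: invalidate none -> C2=M] -> [I,I,M,I]
Op 3: C1 write [C1 write: invalidate ['C2=M'] -> C1=M] -> [I,M,I,I]
Op 4: C3 read [C3 read from I: others=['C1=M'] -> C3=S, others downsized to S] -> [I,S,I,S]
Op 5: C2 read [C2 read from I: others=['C1=S', 'C3=S'] -> C2=S, others downsized to S] -> [I,S,S,S]
Op 6: C1 write [C1 write: invalidate ['C2=S', 'C3=S'] -> C1=M] -> [I,M,I,I]
Op 7: C1 read [C1 read: already in M, no change] -> [I,M,I,I]
Op 8: C0 read [C0 read from I: others=['C1=M'] -> C0=S, others downsized to S] -> [S,S,I,I]
Op 9: C1 write [C1 write: invalidate ['C0=S'] -> C1=M] -> [I,M,I,I]
Op 10: C3 write [C3 write: invalidate ['C1=M'] -> C3=M] -> [I,I,I,M]
Op 11: C2 write [C2 write: invalidate ['C3=M'] -> C2=M] -> [I,I,M,I]
Op 12: C0 write [C0 write: invalidate ['C2=M'] -> C0=M] -> [M,I,I,I]

Answer: M I I I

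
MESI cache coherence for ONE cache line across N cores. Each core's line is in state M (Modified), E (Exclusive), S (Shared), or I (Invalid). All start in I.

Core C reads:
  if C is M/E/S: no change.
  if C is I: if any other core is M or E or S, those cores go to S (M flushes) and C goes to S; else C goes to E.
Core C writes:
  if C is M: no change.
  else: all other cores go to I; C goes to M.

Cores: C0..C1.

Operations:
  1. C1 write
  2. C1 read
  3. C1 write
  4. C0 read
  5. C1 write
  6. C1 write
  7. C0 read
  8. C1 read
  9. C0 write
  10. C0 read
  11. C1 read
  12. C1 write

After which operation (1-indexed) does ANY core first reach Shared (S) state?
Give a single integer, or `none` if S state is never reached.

Answer: 4

Derivation:
Op 1: C1 write [C1 write: invalidate none -> C1=M] -> [I,M]
Op 2: C1 read [C1 read: already in M, no change] -> [I,M]
Op 3: C1 write [C1 write: already M (modified), no change] -> [I,M]
Op 4: C0 read [C0 read from I: others=['C1=M'] -> C0=S, others downsized to S] -> [S,S]
  -> First S state at op 4; remaining ops need not be traced.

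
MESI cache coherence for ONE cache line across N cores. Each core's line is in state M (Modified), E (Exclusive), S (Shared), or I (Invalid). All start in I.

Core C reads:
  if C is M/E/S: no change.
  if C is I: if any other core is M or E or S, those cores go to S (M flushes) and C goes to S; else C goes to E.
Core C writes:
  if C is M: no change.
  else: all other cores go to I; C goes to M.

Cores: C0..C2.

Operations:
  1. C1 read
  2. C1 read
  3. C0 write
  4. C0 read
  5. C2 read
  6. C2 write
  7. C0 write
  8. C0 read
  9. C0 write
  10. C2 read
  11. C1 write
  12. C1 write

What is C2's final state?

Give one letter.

Op 1: C1 read [C1 read from I: no other sharers -> C1=E (exclusive)] -> [I,E,I]
Op 2: C1 read [C1 read: already in E, no change] -> [I,E,I]
Op 3: C0 write [C0 write: invalidate ['C1=E'] -> C0=M] -> [M,I,I]
Op 4: C0 read [C0 read: already in M, no change] -> [M,I,I]
Op 5: C2 read [C2 read from I: others=['C0=M'] -> C2=S, others downsized to S] -> [S,I,S]
Op 6: C2 write [C2 write: invalidate ['C0=S'] -> C2=M] -> [I,I,M]
Op 7: C0 write [C0 write: invalidate ['C2=M'] -> C0=M] -> [M,I,I]
Op 8: C0 read [C0 read: already in M, no change] -> [M,I,I]
Op 9: C0 write [C0 write: already M (modified), no change] -> [M,I,I]
Op 10: C2 read [C2 read from I: others=['C0=M'] -> C2=S, others downsized to S] -> [S,I,S]
Op 11: C1 write [C1 write: invalidate ['C0=S', 'C2=S'] -> C1=M] -> [I,M,I]
Op 12: C1 write [C1 write: already M (modified), no change] -> [I,M,I]

Answer: I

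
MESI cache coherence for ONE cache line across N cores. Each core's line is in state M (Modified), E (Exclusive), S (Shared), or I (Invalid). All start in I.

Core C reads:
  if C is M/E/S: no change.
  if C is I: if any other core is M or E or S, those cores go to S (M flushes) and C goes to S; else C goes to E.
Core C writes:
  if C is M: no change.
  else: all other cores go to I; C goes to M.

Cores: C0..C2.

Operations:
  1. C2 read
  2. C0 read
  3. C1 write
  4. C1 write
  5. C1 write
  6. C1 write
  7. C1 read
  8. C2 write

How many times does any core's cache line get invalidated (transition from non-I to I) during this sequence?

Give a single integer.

Op 1: C2 read [C2 read from I: no other sharers -> C2=E (exclusive)] -> [I,I,E] (invalidations this op: 0; running total: 0)
Op 2: C0 read [C0 read from I: others=['C2=E'] -> C0=S, others downsized to S] -> [S,I,S] (invalidations this op: 0; running total: 0)
Op 3: C1 write [C1 write: invalidate ['C0=S', 'C2=S'] -> C1=M] -> [I,M,I] (invalidations this op: 2; running total: 2)
Op 4: C1 write [C1 write: already M (modified), no change] -> [I,M,I] (invalidations this op: 0; running total: 2)
Op 5: C1 write [C1 write: already M (modified), no change] -> [I,M,I] (invalidations this op: 0; running total: 2)
Op 6: C1 write [C1 write: already M (modified), no change] -> [I,M,I] (invalidations this op: 0; running total: 2)
Op 7: C1 read [C1 read: already in M, no change] -> [I,M,I] (invalidations this op: 0; running total: 2)
Op 8: C2 write [C2 write: invalidate ['C1=M'] -> C2=M] -> [I,I,M] (invalidations this op: 1; running total: 3)

Answer: 3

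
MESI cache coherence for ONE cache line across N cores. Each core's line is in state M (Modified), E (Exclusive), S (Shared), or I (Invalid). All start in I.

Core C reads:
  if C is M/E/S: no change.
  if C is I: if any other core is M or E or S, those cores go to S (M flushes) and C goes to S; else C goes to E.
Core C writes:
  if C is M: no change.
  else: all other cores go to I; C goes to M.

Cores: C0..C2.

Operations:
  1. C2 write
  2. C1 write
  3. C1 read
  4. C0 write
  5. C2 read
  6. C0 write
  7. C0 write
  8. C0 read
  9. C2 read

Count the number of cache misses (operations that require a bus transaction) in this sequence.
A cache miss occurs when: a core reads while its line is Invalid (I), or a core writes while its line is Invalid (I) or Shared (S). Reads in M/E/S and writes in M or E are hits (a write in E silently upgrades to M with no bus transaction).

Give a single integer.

Answer: 6

Derivation:
Op 1: C2 write [C2 write: invalidate none -> C2=M] -> [I,I,M] [MISS #1: write from I]
Op 2: C1 write [C1 write: invalidate ['C2=M'] -> C1=M] -> [I,M,I] [MISS #2: write from I]
Op 3: C1 read [C1 read: already in M, no change] -> [I,M,I] [hit: read from M]
Op 4: C0 write [C0 write: invalidate ['C1=M'] -> C0=M] -> [M,I,I] [MISS #3: write from I]
Op 5: C2 read [C2 read from I: others=['C0=M'] -> C2=S, others downsized to S] -> [S,I,S] [MISS #4: read from I]
Op 6: C0 write [C0 write: invalidate ['C2=S'] -> C0=M] -> [M,I,I] [MISS #5: write from S]
Op 7: C0 write [C0 write: already M (modified), no change] -> [M,I,I] [hit: write from M]
Op 8: C0 read [C0 read: already in M, no change] -> [M,I,I] [hit: read from M]
Op 9: C2 read [C2 read from I: others=['C0=M'] -> C2=S, others downsized to S] -> [S,I,S] [MISS #6: read from I]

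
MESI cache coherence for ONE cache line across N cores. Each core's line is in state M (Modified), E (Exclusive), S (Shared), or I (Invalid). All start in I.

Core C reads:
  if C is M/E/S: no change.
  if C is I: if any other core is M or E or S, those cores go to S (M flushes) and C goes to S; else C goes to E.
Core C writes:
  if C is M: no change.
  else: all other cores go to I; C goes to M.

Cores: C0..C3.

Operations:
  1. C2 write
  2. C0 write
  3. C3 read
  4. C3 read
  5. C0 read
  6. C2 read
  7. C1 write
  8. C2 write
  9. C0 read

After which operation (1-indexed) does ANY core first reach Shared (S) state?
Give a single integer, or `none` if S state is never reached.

Answer: 3

Derivation:
Op 1: C2 write [C2 write: invalidate none -> C2=M] -> [I,I,M,I]
Op 2: C0 write [C0 write: invalidate ['C2=M'] -> C0=M] -> [M,I,I,I]
Op 3: C3 read [C3 read from I: others=['C0=M'] -> C3=S, others downsized to S] -> [S,I,I,S]
  -> First S state at op 3; remaining ops need not be traced.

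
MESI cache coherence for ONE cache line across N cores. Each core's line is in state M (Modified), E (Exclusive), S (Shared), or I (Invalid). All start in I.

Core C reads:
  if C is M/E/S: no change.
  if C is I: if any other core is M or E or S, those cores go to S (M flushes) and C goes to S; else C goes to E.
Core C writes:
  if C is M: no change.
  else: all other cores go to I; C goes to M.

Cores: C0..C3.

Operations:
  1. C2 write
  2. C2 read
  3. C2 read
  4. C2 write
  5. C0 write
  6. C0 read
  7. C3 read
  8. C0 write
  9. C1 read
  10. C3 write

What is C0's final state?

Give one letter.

Op 1: C2 write [C2 write: invalidate none -> C2=M] -> [I,I,M,I]
Op 2: C2 read [C2 read: already in M, no change] -> [I,I,M,I]
Op 3: C2 read [C2 read: already in M, no change] -> [I,I,M,I]
Op 4: C2 write [C2 write: already M (modified), no change] -> [I,I,M,I]
Op 5: C0 write [C0 write: invalidate ['C2=M'] -> C0=M] -> [M,I,I,I]
Op 6: C0 read [C0 read: already in M, no change] -> [M,I,I,I]
Op 7: C3 read [C3 read from I: others=['C0=M'] -> C3=S, others downsized to S] -> [S,I,I,S]
Op 8: C0 write [C0 write: invalidate ['C3=S'] -> C0=M] -> [M,I,I,I]
Op 9: C1 read [C1 read from I: others=['C0=M'] -> C1=S, others downsized to S] -> [S,S,I,I]
Op 10: C3 write [C3 write: invalidate ['C0=S', 'C1=S'] -> C3=M] -> [I,I,I,M]

Answer: I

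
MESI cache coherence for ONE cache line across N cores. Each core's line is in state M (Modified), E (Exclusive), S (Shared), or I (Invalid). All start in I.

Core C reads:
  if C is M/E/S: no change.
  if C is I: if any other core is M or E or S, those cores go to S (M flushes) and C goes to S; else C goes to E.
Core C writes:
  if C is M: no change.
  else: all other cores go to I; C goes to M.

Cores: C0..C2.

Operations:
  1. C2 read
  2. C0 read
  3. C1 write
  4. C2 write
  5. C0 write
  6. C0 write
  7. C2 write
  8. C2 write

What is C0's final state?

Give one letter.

Op 1: C2 read [C2 read from I: no other sharers -> C2=E (exclusive)] -> [I,I,E]
Op 2: C0 read [C0 read from I: others=['C2=E'] -> C0=S, others downsized to S] -> [S,I,S]
Op 3: C1 write [C1 write: invalidate ['C0=S', 'C2=S'] -> C1=M] -> [I,M,I]
Op 4: C2 write [C2 write: invalidate ['C1=M'] -> C2=M] -> [I,I,M]
Op 5: C0 write [C0 write: invalidate ['C2=M'] -> C0=M] -> [M,I,I]
Op 6: C0 write [C0 write: already M (modified), no change] -> [M,I,I]
Op 7: C2 write [C2 write: invalidate ['C0=M'] -> C2=M] -> [I,I,M]
Op 8: C2 write [C2 write: already M (modified), no change] -> [I,I,M]

Answer: I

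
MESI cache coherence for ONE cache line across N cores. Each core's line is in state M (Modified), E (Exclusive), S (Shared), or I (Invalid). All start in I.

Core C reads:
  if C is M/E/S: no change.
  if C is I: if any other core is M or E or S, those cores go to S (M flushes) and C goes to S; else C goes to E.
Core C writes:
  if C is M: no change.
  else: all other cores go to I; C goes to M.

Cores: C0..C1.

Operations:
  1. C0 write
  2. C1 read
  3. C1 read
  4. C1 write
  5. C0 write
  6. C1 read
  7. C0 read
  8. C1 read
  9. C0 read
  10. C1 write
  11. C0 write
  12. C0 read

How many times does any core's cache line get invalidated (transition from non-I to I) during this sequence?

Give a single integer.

Op 1: C0 write [C0 write: invalidate none -> C0=M] -> [M,I] (invalidations this op: 0; running total: 0)
Op 2: C1 read [C1 read from I: others=['C0=M'] -> C1=S, others downsized to S] -> [S,S] (invalidations this op: 0; running total: 0)
Op 3: C1 read [C1 read: already in S, no change] -> [S,S] (invalidations this op: 0; running total: 0)
Op 4: C1 write [C1 write: invalidate ['C0=S'] -> C1=M] -> [I,M] (invalidations this op: 1; running total: 1)
Op 5: C0 write [C0 write: invalidate ['C1=M'] -> C0=M] -> [M,I] (invalidations this op: 1; running total: 2)
Op 6: C1 read [C1 read from I: others=['C0=M'] -> C1=S, others downsized to S] -> [S,S] (invalidations this op: 0; running total: 2)
Op 7: C0 read [C0 read: already in S, no change] -> [S,S] (invalidations this op: 0; running total: 2)
Op 8: C1 read [C1 read: already in S, no change] -> [S,S] (invalidations this op: 0; running total: 2)
Op 9: C0 read [C0 read: already in S, no change] -> [S,S] (invalidations this op: 0; running total: 2)
Op 10: C1 write [C1 write: invalidate ['C0=S'] -> C1=M] -> [I,M] (invalidations this op: 1; running total: 3)
Op 11: C0 write [C0 write: invalidate ['C1=M'] -> C0=M] -> [M,I] (invalidations this op: 1; running total: 4)
Op 12: C0 read [C0 read: already in M, no change] -> [M,I] (invalidations this op: 0; running total: 4)

Answer: 4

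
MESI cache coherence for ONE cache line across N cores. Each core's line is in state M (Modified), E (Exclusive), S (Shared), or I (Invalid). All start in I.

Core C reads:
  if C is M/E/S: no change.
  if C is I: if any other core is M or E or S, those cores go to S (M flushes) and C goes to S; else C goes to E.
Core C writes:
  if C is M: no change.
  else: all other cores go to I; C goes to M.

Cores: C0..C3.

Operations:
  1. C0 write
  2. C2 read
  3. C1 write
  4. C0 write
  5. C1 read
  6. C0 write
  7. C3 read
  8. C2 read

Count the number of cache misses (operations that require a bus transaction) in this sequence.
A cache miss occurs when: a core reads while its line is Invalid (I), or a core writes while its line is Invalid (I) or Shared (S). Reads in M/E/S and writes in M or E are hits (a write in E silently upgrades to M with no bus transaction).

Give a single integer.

Answer: 8

Derivation:
Op 1: C0 write [C0 write: invalidate none -> C0=M] -> [M,I,I,I] [MISS #1: write from I]
Op 2: C2 read [C2 read from I: others=['C0=M'] -> C2=S, others downsized to S] -> [S,I,S,I] [MISS #2: read from I]
Op 3: C1 write [C1 write: invalidate ['C0=S', 'C2=S'] -> C1=M] -> [I,M,I,I] [MISS #3: write from I]
Op 4: C0 write [C0 write: invalidate ['C1=M'] -> C0=M] -> [M,I,I,I] [MISS #4: write from I]
Op 5: C1 read [C1 read from I: others=['C0=M'] -> C1=S, others downsized to S] -> [S,S,I,I] [MISS #5: read from I]
Op 6: C0 write [C0 write: invalidate ['C1=S'] -> C0=M] -> [M,I,I,I] [MISS #6: write from S]
Op 7: C3 read [C3 read from I: others=['C0=M'] -> C3=S, others downsized to S] -> [S,I,I,S] [MISS #7: read from I]
Op 8: C2 read [C2 read from I: others=['C0=S', 'C3=S'] -> C2=S, others downsized to S] -> [S,I,S,S] [MISS #8: read from I]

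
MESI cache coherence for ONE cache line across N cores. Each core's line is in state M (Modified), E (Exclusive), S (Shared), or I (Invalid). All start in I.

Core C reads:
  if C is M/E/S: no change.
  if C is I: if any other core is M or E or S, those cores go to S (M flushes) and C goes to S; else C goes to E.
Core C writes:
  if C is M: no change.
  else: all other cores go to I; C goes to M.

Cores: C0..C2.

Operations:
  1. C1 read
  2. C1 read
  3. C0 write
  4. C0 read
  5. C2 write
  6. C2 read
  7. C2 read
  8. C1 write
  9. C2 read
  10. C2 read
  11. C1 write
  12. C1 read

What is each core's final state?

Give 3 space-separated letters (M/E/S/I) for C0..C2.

Answer: I M I

Derivation:
Op 1: C1 read [C1 read from I: no other sharers -> C1=E (exclusive)] -> [I,E,I]
Op 2: C1 read [C1 read: already in E, no change] -> [I,E,I]
Op 3: C0 write [C0 write: invalidate ['C1=E'] -> C0=M] -> [M,I,I]
Op 4: C0 read [C0 read: already in M, no change] -> [M,I,I]
Op 5: C2 write [C2 write: invalidate ['C0=M'] -> C2=M] -> [I,I,M]
Op 6: C2 read [C2 read: already in M, no change] -> [I,I,M]
Op 7: C2 read [C2 read: already in M, no change] -> [I,I,M]
Op 8: C1 write [C1 write: invalidate ['C2=M'] -> C1=M] -> [I,M,I]
Op 9: C2 read [C2 read from I: others=['C1=M'] -> C2=S, others downsized to S] -> [I,S,S]
Op 10: C2 read [C2 read: already in S, no change] -> [I,S,S]
Op 11: C1 write [C1 write: invalidate ['C2=S'] -> C1=M] -> [I,M,I]
Op 12: C1 read [C1 read: already in M, no change] -> [I,M,I]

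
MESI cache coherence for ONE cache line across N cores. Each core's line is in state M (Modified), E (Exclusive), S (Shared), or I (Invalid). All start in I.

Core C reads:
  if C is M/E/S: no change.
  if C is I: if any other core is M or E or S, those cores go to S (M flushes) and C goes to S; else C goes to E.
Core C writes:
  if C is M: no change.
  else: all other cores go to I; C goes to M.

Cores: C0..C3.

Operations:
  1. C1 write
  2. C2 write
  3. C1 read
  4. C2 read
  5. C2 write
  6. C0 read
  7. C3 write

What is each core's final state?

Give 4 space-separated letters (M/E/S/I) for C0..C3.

Answer: I I I M

Derivation:
Op 1: C1 write [C1 write: invalidate none -> C1=M] -> [I,M,I,I]
Op 2: C2 write [C2 write: invalidate ['C1=M'] -> C2=M] -> [I,I,M,I]
Op 3: C1 read [C1 read from I: others=['C2=M'] -> C1=S, others downsized to S] -> [I,S,S,I]
Op 4: C2 read [C2 read: already in S, no change] -> [I,S,S,I]
Op 5: C2 write [C2 write: invalidate ['C1=S'] -> C2=M] -> [I,I,M,I]
Op 6: C0 read [C0 read from I: others=['C2=M'] -> C0=S, others downsized to S] -> [S,I,S,I]
Op 7: C3 write [C3 write: invalidate ['C0=S', 'C2=S'] -> C3=M] -> [I,I,I,M]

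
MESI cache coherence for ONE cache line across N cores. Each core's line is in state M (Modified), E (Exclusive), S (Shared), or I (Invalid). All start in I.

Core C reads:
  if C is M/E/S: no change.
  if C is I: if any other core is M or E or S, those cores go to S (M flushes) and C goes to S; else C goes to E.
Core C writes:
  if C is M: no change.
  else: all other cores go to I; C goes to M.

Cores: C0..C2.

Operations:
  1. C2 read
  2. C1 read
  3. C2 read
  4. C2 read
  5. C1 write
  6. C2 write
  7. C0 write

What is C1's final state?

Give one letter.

Answer: I

Derivation:
Op 1: C2 read [C2 read from I: no other sharers -> C2=E (exclusive)] -> [I,I,E]
Op 2: C1 read [C1 read from I: others=['C2=E'] -> C1=S, others downsized to S] -> [I,S,S]
Op 3: C2 read [C2 read: already in S, no change] -> [I,S,S]
Op 4: C2 read [C2 read: already in S, no change] -> [I,S,S]
Op 5: C1 write [C1 write: invalidate ['C2=S'] -> C1=M] -> [I,M,I]
Op 6: C2 write [C2 write: invalidate ['C1=M'] -> C2=M] -> [I,I,M]
Op 7: C0 write [C0 write: invalidate ['C2=M'] -> C0=M] -> [M,I,I]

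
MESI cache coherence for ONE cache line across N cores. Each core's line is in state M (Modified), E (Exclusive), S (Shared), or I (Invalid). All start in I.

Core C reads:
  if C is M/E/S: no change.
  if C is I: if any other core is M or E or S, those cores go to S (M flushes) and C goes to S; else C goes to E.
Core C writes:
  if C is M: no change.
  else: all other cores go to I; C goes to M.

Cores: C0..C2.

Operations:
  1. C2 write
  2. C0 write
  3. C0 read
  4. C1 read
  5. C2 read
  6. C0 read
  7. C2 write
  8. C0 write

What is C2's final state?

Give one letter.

Op 1: C2 write [C2 write: invalidate none -> C2=M] -> [I,I,M]
Op 2: C0 write [C0 write: invalidate ['C2=M'] -> C0=M] -> [M,I,I]
Op 3: C0 read [C0 read: already in M, no change] -> [M,I,I]
Op 4: C1 read [C1 read from I: others=['C0=M'] -> C1=S, others downsized to S] -> [S,S,I]
Op 5: C2 read [C2 read from I: others=['C0=S', 'C1=S'] -> C2=S, others downsized to S] -> [S,S,S]
Op 6: C0 read [C0 read: already in S, no change] -> [S,S,S]
Op 7: C2 write [C2 write: invalidate ['C0=S', 'C1=S'] -> C2=M] -> [I,I,M]
Op 8: C0 write [C0 write: invalidate ['C2=M'] -> C0=M] -> [M,I,I]

Answer: I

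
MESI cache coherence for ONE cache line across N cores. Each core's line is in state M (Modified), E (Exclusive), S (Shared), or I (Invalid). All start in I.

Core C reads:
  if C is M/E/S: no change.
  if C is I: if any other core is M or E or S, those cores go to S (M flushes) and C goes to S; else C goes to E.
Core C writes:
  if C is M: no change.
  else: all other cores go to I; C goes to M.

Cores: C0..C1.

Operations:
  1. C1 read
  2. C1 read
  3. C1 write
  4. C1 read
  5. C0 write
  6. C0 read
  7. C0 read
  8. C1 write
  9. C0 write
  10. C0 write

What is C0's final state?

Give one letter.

Op 1: C1 read [C1 read from I: no other sharers -> C1=E (exclusive)] -> [I,E]
Op 2: C1 read [C1 read: already in E, no change] -> [I,E]
Op 3: C1 write [C1 write: invalidate none -> C1=M] -> [I,M]
Op 4: C1 read [C1 read: already in M, no change] -> [I,M]
Op 5: C0 write [C0 write: invalidate ['C1=M'] -> C0=M] -> [M,I]
Op 6: C0 read [C0 read: already in M, no change] -> [M,I]
Op 7: C0 read [C0 read: already in M, no change] -> [M,I]
Op 8: C1 write [C1 write: invalidate ['C0=M'] -> C1=M] -> [I,M]
Op 9: C0 write [C0 write: invalidate ['C1=M'] -> C0=M] -> [M,I]
Op 10: C0 write [C0 write: already M (modified), no change] -> [M,I]

Answer: M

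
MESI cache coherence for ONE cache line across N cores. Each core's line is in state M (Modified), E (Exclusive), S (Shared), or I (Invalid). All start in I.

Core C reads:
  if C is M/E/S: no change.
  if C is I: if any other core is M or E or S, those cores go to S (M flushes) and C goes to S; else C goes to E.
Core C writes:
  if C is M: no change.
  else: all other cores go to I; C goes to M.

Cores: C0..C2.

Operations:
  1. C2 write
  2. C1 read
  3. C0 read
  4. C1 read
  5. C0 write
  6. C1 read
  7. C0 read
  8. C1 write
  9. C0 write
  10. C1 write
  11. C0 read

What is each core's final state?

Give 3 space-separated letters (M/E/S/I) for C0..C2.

Op 1: C2 write [C2 write: invalidate none -> C2=M] -> [I,I,M]
Op 2: C1 read [C1 read from I: others=['C2=M'] -> C1=S, others downsized to S] -> [I,S,S]
Op 3: C0 read [C0 read from I: others=['C1=S', 'C2=S'] -> C0=S, others downsized to S] -> [S,S,S]
Op 4: C1 read [C1 read: already in S, no change] -> [S,S,S]
Op 5: C0 write [C0 write: invalidate ['C1=S', 'C2=S'] -> C0=M] -> [M,I,I]
Op 6: C1 read [C1 read from I: others=['C0=M'] -> C1=S, others downsized to S] -> [S,S,I]
Op 7: C0 read [C0 read: already in S, no change] -> [S,S,I]
Op 8: C1 write [C1 write: invalidate ['C0=S'] -> C1=M] -> [I,M,I]
Op 9: C0 write [C0 write: invalidate ['C1=M'] -> C0=M] -> [M,I,I]
Op 10: C1 write [C1 write: invalidate ['C0=M'] -> C1=M] -> [I,M,I]
Op 11: C0 read [C0 read from I: others=['C1=M'] -> C0=S, others downsized to S] -> [S,S,I]

Answer: S S I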